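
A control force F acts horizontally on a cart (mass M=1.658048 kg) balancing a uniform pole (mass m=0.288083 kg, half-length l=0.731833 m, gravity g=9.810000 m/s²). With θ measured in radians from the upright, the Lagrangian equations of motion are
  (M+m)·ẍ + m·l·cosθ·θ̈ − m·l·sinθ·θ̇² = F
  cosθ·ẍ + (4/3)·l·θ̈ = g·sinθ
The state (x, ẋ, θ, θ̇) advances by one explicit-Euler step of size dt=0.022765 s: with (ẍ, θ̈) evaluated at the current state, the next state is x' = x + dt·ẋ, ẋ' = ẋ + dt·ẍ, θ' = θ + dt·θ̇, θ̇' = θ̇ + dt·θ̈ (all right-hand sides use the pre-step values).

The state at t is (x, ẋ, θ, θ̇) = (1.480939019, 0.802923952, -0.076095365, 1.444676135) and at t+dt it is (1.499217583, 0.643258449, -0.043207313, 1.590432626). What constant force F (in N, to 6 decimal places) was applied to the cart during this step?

ẍ = (ẋ'−ẋ)/dt = (0.643258449−0.802923952)/0.022765 = -7.013640
θ̈ = (θ̇'−θ̇)/dt = (1.590432626−1.444676135)/0.022765 = 6.402657
sinθ=-0.076022, cosθ=0.997106
F = (M+m)·ẍ + m·l·cosθ·θ̈ − m·l·sinθ·θ̇² = -13.649461 + 1.345957 − -0.033451 = -12.270053

F = -12.270053 N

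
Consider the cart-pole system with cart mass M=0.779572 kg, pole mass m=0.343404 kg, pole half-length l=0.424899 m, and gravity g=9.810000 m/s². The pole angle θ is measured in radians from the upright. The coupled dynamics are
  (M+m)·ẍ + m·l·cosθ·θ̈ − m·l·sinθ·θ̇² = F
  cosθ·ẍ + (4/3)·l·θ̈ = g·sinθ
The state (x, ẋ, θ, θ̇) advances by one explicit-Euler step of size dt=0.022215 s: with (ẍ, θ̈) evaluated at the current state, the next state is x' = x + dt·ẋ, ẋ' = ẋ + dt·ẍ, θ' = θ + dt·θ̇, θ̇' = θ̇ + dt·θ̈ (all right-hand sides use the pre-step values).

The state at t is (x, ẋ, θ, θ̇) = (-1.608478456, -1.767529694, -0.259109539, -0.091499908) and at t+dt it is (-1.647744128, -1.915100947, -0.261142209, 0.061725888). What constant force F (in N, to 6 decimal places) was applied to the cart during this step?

F = -6.486647 N

ẍ = (ẋ'−ẋ)/dt = (-1.915100947−-1.767529694)/0.022215 = -6.642865
θ̈ = (θ̇'−θ̇)/dt = (0.061725888−-0.091499908)/0.022215 = 6.897402
sinθ=-0.256220, cosθ=0.966619
F = (M+m)·ẍ + m·l·cosθ·θ̈ − m·l·sinθ·θ̇² = -7.459778 + 0.972818 − -0.000313 = -6.486647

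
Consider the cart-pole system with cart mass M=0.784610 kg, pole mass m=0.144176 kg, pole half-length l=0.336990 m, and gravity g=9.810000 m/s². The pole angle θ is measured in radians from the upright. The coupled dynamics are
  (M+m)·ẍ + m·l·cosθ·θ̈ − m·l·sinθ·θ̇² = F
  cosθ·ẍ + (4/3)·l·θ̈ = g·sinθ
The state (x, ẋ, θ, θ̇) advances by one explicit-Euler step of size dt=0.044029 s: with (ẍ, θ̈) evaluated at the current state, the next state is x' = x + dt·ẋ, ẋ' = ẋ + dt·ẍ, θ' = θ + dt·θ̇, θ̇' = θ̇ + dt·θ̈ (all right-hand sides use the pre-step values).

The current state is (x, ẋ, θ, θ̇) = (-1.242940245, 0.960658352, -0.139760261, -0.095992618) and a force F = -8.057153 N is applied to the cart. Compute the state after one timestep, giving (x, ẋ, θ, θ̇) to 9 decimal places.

(-1.200643418, 0.537313111, -0.143986720, 0.703098964)

sinθ=-0.139305717, cosθ=0.990249422
temp = (F + m·l·θ̇²·sinθ)/(M+m) = (-8.057153 + -0.000062367)/0.928786 = -8.674996573
θ̈ = (g·sinθ − cosθ·temp)/(l·(4/3 − m·cos²θ/(M+m))) = 18.149210338
ẍ = temp − m·l·θ̈·cosθ/(M+m) = -9.615145504
Euler: x'=-1.242940245+0.044029·0.960658352=-1.200643418, ẋ'=0.960658352+0.044029·-9.615145504=0.537313111
       θ'=-0.139760261+0.044029·-0.095992618=-0.143986720, θ̇'=-0.095992618+0.044029·18.149210338=0.703098964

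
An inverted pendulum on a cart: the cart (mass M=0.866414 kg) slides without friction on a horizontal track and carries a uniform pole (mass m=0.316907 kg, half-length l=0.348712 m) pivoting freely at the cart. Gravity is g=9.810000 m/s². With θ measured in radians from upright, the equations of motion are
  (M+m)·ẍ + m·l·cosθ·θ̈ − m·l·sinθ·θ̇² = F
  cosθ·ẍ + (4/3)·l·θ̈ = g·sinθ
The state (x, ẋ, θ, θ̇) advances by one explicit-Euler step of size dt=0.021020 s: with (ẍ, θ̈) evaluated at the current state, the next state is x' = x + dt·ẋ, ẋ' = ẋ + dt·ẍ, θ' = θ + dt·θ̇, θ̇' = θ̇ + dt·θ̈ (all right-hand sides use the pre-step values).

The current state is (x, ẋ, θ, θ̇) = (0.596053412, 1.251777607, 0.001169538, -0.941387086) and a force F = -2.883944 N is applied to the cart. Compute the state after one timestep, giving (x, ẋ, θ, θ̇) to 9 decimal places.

sinθ=0.001169538, cosθ=0.999999316
temp = (F + m·l·θ̇²·sinθ)/(M+m) = (-2.883944 + 0.000114538)/1.183321 = -2.437064382
θ̈ = (g·sinθ − cosθ·temp)/(l·(4/3 − m·cos²θ/(M+m))) = 6.589873638
ẍ = temp − m·l·θ̈·cosθ/(M+m) = -3.052486277
Euler: x'=0.596053412+0.021020·1.251777607=0.622365777, ẋ'=1.251777607+0.021020·-3.052486277=1.187614345
       θ'=0.001169538+0.021020·-0.941387086=-0.018618419, θ̇'=-0.941387086+0.021020·6.589873638=-0.802867942

(0.622365777, 1.187614345, -0.018618419, -0.802867942)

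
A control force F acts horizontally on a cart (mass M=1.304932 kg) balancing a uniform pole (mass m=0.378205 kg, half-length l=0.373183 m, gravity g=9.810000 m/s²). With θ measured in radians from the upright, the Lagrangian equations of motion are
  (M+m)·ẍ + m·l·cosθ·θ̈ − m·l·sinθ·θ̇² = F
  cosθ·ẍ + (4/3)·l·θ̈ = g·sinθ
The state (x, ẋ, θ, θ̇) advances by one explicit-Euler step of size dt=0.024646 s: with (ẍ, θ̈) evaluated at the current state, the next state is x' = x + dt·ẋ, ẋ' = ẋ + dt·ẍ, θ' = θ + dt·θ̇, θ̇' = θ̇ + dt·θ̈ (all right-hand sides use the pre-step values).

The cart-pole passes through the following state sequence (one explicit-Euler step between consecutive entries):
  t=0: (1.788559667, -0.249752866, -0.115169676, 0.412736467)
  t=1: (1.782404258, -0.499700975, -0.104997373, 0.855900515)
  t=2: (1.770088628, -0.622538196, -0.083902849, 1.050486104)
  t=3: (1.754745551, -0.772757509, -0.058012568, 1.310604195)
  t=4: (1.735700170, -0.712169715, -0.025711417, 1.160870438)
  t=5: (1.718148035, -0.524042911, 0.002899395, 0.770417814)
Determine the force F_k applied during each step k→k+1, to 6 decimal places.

step 0→1:
  ẍ = (ẋ'−ẋ)/dt = (-0.499700975−-0.249752866)/0.024646 = -10.141528
  θ̈ = (θ̇'−θ̇)/dt = (0.855900515−0.412736467)/0.024646 = 17.981175
  sinθ=-0.114915, cosθ=0.993375
  F = (M+m)·ẍ + m·l·cosθ·θ̈ − m·l·sinθ·θ̇² = -17.069582 + 2.521045 − -0.002763 = -14.545774
step 1→2:
  ẍ = (ẋ'−ẋ)/dt = (-0.622538196−-0.499700975)/0.024646 = -4.984063
  θ̈ = (θ̇'−θ̇)/dt = (1.050486104−0.855900515)/0.024646 = 7.895220
  sinθ=-0.104805, cosθ=0.994493
  F = (M+m)·ẍ + m·l·cosθ·θ̈ − m·l·sinθ·θ̇² = -8.388861 + 1.108192 − -0.010836 = -7.269833
step 2→3:
  ẍ = (ẋ'−ẋ)/dt = (-0.772757509−-0.622538196)/0.024646 = -6.095079
  θ̈ = (θ̇'−θ̇)/dt = (1.310604195−1.050486104)/0.024646 = 10.554171
  sinθ=-0.083804, cosθ=0.996482
  F = (M+m)·ẍ + m·l·cosθ·θ̈ − m·l·sinθ·θ̇² = -10.258853 + 1.484372 − -0.013053 = -8.761428
step 3→4:
  ẍ = (ẋ'−ẋ)/dt = (-0.712169715−-0.772757509)/0.024646 = 2.458322
  θ̈ = (θ̇'−θ̇)/dt = (1.160870438−1.310604195)/0.024646 = -6.075378
  sinθ=-0.057980, cosθ=0.998318
  F = (M+m)·ẍ + m·l·cosθ·θ̈ − m·l·sinθ·θ̇² = 4.137692 + -0.856034 − -0.014056 = 3.295714
step 4→5:
  ẍ = (ẋ'−ẋ)/dt = (-0.524042911−-0.712169715)/0.024646 = 7.633158
  θ̈ = (θ̇'−θ̇)/dt = (0.770417814−1.160870438)/0.024646 = -15.842434
  sinθ=-0.025709, cosθ=0.999669
  F = (M+m)·ẍ + m·l·cosθ·θ̈ − m·l·sinθ·θ̇² = 12.847650 + -2.235257 − -0.004890 = 10.617283

F_0 = -14.545774 N
F_1 = -7.269833 N
F_2 = -8.761428 N
F_3 = 3.295714 N
F_4 = 10.617283 N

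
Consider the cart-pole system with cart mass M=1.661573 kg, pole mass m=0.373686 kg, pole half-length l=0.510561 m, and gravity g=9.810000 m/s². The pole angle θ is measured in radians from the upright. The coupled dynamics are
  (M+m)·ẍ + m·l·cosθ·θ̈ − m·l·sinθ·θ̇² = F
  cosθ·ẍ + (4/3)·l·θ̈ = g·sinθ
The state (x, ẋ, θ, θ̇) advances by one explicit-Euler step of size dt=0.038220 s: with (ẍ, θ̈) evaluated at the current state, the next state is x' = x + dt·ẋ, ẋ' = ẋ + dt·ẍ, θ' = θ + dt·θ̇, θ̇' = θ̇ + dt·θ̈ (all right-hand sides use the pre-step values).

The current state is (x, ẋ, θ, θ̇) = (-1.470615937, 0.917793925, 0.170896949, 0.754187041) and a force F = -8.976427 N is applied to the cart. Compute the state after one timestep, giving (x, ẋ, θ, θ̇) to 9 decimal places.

sinθ=0.170066300, cosθ=0.985432623
temp = (F + m·l·θ̇²·sinθ)/(M+m) = (-8.976427 + 0.018455714)/2.035259 = -4.401391315
θ̈ = (g·sinθ − cosθ·temp)/(l·(4/3 − m·cos²θ/(M+m))) = 10.183907837
ẍ = temp − m·l·θ̈·cosθ/(M+m) = -5.342145538
Euler: x'=-1.470615937+0.038220·0.917793925=-1.435537853, ẋ'=0.917793925+0.038220·-5.342145538=0.713617123
       θ'=0.170896949+0.038220·0.754187041=0.199721978, θ̇'=0.754187041+0.038220·10.183907837=1.143415999

(-1.435537853, 0.713617123, 0.199721978, 1.143415999)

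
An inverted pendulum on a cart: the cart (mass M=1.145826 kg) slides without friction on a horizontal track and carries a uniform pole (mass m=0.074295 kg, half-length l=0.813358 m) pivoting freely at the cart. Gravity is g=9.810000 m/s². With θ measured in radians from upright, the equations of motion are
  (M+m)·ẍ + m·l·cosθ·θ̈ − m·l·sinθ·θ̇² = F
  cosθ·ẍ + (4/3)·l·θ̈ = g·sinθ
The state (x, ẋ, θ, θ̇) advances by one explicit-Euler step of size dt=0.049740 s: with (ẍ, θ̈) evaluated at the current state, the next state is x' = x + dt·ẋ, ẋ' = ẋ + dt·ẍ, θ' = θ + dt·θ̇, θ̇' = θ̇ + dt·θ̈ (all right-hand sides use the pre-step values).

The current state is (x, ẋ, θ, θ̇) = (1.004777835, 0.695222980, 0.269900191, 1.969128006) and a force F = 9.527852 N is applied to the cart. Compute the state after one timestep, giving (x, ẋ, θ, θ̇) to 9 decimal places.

(1.039358226, 1.097526420, 0.367844618, 1.731562369)

sinθ=0.266635242, cosθ=0.963797514
temp = (F + m·l·θ̇²·sinθ)/(M+m) = (9.527852 + 0.062475074)/1.220121 = 7.860144259
θ̈ = (g·sinθ − cosθ·temp)/(l·(4/3 − m·cos²θ/(M+m))) = -4.776148710
ẍ = temp − m·l·θ̈·cosθ/(M+m) = 8.088127052
Euler: x'=1.004777835+0.049740·0.695222980=1.039358226, ẋ'=0.695222980+0.049740·8.088127052=1.097526420
       θ'=0.269900191+0.049740·1.969128006=0.367844618, θ̇'=1.969128006+0.049740·-4.776148710=1.731562369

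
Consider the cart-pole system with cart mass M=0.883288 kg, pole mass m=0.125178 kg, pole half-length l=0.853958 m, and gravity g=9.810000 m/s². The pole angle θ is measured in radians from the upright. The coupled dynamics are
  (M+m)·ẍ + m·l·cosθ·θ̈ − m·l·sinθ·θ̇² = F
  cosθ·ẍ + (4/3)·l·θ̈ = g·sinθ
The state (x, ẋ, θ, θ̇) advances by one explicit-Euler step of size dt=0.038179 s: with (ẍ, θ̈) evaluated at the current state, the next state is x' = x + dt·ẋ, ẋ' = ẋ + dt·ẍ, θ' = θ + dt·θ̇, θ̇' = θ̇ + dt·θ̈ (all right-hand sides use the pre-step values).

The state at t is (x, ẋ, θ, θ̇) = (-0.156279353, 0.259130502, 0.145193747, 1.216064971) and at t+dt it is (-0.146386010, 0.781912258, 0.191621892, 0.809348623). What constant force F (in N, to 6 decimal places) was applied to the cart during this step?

ẍ = (ẋ'−ẋ)/dt = (0.781912258−0.259130502)/0.038179 = 13.692914
θ̈ = (θ̇'−θ̇)/dt = (0.809348623−1.216064971)/0.038179 = -10.652881
sinθ=0.144684, cosθ=0.989478
F = (M+m)·ẍ + m·l·cosθ·θ̈ − m·l·sinθ·θ̇² = 13.808838 + -1.126776 − 0.022872 = 12.659190

F = 12.659190 N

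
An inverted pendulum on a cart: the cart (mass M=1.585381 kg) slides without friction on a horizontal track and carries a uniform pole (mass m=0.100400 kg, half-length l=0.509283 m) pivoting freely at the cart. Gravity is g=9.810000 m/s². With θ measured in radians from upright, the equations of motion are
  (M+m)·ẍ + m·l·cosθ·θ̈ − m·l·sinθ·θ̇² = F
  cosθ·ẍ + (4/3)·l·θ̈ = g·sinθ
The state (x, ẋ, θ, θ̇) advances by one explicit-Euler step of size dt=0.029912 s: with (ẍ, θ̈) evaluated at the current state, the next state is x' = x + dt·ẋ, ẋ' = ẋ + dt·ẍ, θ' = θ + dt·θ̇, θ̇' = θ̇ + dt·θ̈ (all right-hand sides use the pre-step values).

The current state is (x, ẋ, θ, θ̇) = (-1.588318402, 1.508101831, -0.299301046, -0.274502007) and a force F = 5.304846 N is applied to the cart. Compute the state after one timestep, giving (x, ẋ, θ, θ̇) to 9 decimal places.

(-1.543208060, 1.610060479, -0.307511950, -0.545392219)

sinθ=-0.294852398, cosθ=0.955542811
temp = (F + m·l·θ̇²·sinθ)/(M+m) = (5.304846 + -0.001136027)/1.685781 = 3.146144115
θ̈ = (g·sinθ − cosθ·temp)/(l·(4/3 − m·cos²θ/(M+m))) = -9.056238711
ẍ = temp − m·l·θ̈·cosθ/(M+m) = 3.408620206
Euler: x'=-1.588318402+0.029912·1.508101831=-1.543208060, ẋ'=1.508101831+0.029912·3.408620206=1.610060479
       θ'=-0.299301046+0.029912·-0.274502007=-0.307511950, θ̇'=-0.274502007+0.029912·-9.056238711=-0.545392219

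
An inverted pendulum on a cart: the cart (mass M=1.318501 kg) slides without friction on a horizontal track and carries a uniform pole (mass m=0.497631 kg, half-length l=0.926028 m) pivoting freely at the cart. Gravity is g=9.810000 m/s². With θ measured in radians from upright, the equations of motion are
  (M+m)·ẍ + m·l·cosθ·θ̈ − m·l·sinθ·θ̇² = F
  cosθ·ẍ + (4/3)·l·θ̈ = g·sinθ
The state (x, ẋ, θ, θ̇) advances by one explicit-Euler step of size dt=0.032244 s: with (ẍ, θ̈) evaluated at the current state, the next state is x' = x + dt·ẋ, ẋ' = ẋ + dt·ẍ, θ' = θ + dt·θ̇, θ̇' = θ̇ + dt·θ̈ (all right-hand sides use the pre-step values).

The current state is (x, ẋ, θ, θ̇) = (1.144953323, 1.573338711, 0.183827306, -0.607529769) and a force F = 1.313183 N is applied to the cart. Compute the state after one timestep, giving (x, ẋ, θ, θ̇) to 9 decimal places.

sinθ=0.182793724, cosθ=0.983151288
temp = (F + m·l·θ̇²·sinθ)/(M+m) = (1.313183 + 0.031090518)/1.816132 = 0.740184919
θ̈ = (g·sinθ − cosθ·temp)/(l·(4/3 − m·cos²θ/(M+m))) = 1.076858851
ẍ = temp − m·l·θ̈·cosθ/(M+m) = 0.471549503
Euler: x'=1.144953323+0.032244·1.573338711=1.195684056, ẋ'=1.573338711+0.032244·0.471549503=1.588543353
       θ'=0.183827306+0.032244·-0.607529769=0.164238116, θ̇'=-0.607529769+0.032244·1.076858851=-0.572807532

(1.195684056, 1.588543353, 0.164238116, -0.572807532)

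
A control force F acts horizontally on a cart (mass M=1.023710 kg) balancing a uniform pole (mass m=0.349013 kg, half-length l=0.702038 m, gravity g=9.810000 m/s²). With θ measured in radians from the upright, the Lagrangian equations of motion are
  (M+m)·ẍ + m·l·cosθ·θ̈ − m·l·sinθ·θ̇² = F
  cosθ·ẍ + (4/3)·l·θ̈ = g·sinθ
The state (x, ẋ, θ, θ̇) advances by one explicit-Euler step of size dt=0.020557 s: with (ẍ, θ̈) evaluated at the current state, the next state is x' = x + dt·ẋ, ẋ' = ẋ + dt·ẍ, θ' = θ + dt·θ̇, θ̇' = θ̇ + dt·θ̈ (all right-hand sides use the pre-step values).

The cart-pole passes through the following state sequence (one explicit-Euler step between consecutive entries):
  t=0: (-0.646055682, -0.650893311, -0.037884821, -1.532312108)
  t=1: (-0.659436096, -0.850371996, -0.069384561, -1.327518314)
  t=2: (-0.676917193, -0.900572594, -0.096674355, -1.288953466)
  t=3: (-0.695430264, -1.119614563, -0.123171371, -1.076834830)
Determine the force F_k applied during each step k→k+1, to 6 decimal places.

F_0 = -10.859483 N
F_1 = -2.863729 N
F_2 = -12.071095 N

step 0→1:
  ẍ = (ẋ'−ẋ)/dt = (-0.850371996−-0.650893311)/0.020557 = -9.703687
  θ̈ = (θ̇'−θ̇)/dt = (-1.327518314−-1.532312108)/0.020557 = 9.962241
  sinθ=-0.037876, cosθ=0.999282
  F = (M+m)·ẍ + m·l·cosθ·θ̈ − m·l·sinθ·θ̇² = -13.320474 + 2.439201 − -0.021790 = -10.859483
step 1→2:
  ẍ = (ẋ'−ẋ)/dt = (-0.900572594−-0.850371996)/0.020557 = -2.442020
  θ̈ = (θ̇'−θ̇)/dt = (-1.288953466−-1.327518314)/0.020557 = 1.875996
  sinθ=-0.069329, cosθ=0.997594
  F = (M+m)·ẍ + m·l·cosθ·θ̈ − m·l·sinθ·θ̇² = -3.352217 + 0.458551 − -0.029936 = -2.863729
step 2→3:
  ẍ = (ẋ'−ẋ)/dt = (-1.119614563−-0.900572594)/0.020557 = -10.655347
  θ̈ = (θ̇'−θ̇)/dt = (-1.076834830−-1.288953466)/0.020557 = 10.318560
  sinθ=-0.096524, cosθ=0.995331
  F = (M+m)·ẍ + m·l·cosθ·θ̈ − m·l·sinθ·θ̇² = -14.626840 + 2.516452 − -0.039293 = -12.071095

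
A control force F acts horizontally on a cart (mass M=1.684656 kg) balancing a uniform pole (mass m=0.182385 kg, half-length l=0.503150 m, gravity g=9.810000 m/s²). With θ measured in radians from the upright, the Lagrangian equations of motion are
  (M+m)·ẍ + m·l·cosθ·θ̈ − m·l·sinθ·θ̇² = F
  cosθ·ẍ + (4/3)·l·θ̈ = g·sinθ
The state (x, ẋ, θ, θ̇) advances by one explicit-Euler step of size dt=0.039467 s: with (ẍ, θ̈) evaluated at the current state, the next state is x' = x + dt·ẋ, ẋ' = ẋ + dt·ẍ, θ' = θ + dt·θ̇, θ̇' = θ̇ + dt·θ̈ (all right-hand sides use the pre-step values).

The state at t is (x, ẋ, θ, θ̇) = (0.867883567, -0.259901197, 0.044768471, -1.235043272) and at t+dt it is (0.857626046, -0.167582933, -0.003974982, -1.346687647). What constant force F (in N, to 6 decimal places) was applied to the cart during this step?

F = 4.101648 N

ẍ = (ẋ'−ẋ)/dt = (-0.167582933−-0.259901197)/0.039467 = 2.339125
θ̈ = (θ̇'−θ̇)/dt = (-1.346687647−-1.235043272)/0.039467 = -2.828803
sinθ=0.044754, cosθ=0.998998
F = (M+m)·ẍ + m·l·cosθ·θ̈ − m·l·sinθ·θ̇² = 4.367243 + -0.259331 − 0.006264 = 4.101648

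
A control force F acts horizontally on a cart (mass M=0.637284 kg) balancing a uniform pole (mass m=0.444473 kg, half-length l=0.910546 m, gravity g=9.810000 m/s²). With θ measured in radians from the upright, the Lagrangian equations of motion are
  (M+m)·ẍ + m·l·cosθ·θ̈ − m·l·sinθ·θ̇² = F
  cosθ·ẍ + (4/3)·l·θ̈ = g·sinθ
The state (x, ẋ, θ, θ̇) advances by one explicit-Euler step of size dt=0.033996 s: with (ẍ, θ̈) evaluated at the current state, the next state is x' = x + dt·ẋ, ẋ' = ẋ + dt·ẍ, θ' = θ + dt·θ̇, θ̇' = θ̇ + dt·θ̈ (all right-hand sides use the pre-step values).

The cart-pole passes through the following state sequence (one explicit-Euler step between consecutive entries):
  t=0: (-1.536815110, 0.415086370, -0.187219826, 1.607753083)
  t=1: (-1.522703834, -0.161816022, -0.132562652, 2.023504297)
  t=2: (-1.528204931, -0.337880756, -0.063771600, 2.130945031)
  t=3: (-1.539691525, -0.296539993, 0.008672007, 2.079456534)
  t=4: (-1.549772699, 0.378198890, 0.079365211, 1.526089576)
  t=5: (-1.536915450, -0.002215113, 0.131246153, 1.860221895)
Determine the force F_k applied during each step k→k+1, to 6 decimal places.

F_0 = -13.299476 N
F_1 = -4.115541 N
F_2 = 0.820876 N
F_3 = 14.867665 N
F_4 = -8.214316 N

step 0→1:
  ẍ = (ẋ'−ẋ)/dt = (-0.161816022−0.415086370)/0.033996 = -16.969714
  θ̈ = (θ̇'−θ̇)/dt = (2.023504297−1.607753083)/0.033996 = 12.229416
  sinθ=-0.186128, cosθ=0.982525
  F = (M+m)·ẍ + m·l·cosθ·θ̈ − m·l·sinθ·θ̇² = -18.357107 + 4.862916 − -0.194714 = -13.299476
step 1→2:
  ẍ = (ẋ'−ẋ)/dt = (-0.337880756−-0.161816022)/0.033996 = -5.178984
  θ̈ = (θ̇'−θ̇)/dt = (2.130945031−2.023504297)/0.033996 = 3.160393
  sinθ=-0.132175, cosθ=0.991226
  F = (M+m)·ẍ + m·l·cosθ·θ̈ − m·l·sinθ·θ̇² = -5.602402 + 1.267831 − -0.219030 = -4.115541
step 2→3:
  ẍ = (ẋ'−ẋ)/dt = (-0.296539993−-0.337880756)/0.033996 = 1.216048
  θ̈ = (θ̇'−θ̇)/dt = (2.079456534−2.130945031)/0.033996 = -1.514546
  sinθ=-0.063728, cosθ=0.997967
  F = (M+m)·ẍ + m·l·cosθ·θ̈ − m·l·sinθ·θ̇² = 1.315468 + -0.611711 − -0.117118 = 0.820876
step 3→4:
  ẍ = (ẋ'−ẋ)/dt = (0.378198890−-0.296539993)/0.033996 = 19.847596
  θ̈ = (θ̇'−θ̇)/dt = (1.526089576−2.079456534)/0.033996 = -16.277414
  sinθ=0.008672, cosθ=0.999962
  F = (M+m)·ẍ + m·l·cosθ·θ̈ − m·l·sinθ·θ̇² = 21.470276 + -6.587435 − 0.015176 = 14.867665
step 4→5:
  ẍ = (ẋ'−ẋ)/dt = (-0.002215113−0.378198890)/0.033996 = -11.189964
  θ̈ = (θ̇'−θ̇)/dt = (1.860221895−1.526089576)/0.033996 = 9.828577
  sinθ=0.079282, cosθ=0.996852
  F = (M+m)·ẍ + m·l·cosθ·θ̈ − m·l·sinθ·θ̇² = -12.104821 + 3.965233 − 0.074728 = -8.214316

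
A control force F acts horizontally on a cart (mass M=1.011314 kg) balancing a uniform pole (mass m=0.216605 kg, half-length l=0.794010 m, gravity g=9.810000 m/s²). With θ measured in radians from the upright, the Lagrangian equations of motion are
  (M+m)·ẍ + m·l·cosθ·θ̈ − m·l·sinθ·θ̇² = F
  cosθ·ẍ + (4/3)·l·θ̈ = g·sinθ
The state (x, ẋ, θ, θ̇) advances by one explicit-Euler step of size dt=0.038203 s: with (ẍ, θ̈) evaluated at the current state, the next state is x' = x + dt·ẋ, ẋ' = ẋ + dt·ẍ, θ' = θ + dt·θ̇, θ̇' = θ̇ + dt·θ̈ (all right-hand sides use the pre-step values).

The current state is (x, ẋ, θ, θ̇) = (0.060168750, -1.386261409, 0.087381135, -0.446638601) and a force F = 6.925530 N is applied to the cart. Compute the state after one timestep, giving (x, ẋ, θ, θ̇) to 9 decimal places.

sinθ=0.087269978, cosθ=0.996184697
temp = (F + m·l·θ̇²·sinθ)/(M+m) = (6.925530 + 0.002994138)/1.227919 = 5.642492818
θ̈ = (g·sinθ − cosθ·temp)/(l·(4/3 − m·cos²θ/(M+m))) = -5.180964433
ẍ = temp − m·l·θ̈·cosθ/(M+m) = 6.365387795
Euler: x'=0.060168750+0.038203·-1.386261409=0.007209405, ẋ'=-1.386261409+0.038203·6.365387795=-1.143084499
       θ'=0.087381135+0.038203·-0.446638601=0.070318201, θ̇'=-0.446638601+0.038203·-5.180964433=-0.644566985

(0.007209405, -1.143084499, 0.070318201, -0.644566985)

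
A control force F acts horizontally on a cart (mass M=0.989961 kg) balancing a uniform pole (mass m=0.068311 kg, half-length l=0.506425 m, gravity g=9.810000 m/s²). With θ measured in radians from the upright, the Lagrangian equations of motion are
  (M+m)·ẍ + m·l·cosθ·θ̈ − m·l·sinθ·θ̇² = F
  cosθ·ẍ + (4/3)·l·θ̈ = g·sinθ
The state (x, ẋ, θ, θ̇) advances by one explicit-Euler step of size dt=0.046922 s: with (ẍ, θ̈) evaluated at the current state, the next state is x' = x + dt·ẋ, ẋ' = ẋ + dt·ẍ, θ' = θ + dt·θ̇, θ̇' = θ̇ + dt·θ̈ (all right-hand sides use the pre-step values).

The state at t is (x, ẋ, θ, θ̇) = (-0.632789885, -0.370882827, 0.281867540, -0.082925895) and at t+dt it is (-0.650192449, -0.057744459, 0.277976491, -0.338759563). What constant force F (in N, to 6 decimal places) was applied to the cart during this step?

F = 6.881235 N

ẍ = (ẋ'−ẋ)/dt = (-0.057744459−-0.370882827)/0.046922 = 6.673594
θ̈ = (θ̇'−θ̇)/dt = (-0.338759563−-0.082925895)/0.046922 = -5.452318
sinθ=0.278150, cosθ=0.960538
F = (M+m)·ẍ + m·l·cosθ·θ̈ − m·l·sinθ·θ̇² = 7.062477 + -0.181176 − 0.000066 = 6.881235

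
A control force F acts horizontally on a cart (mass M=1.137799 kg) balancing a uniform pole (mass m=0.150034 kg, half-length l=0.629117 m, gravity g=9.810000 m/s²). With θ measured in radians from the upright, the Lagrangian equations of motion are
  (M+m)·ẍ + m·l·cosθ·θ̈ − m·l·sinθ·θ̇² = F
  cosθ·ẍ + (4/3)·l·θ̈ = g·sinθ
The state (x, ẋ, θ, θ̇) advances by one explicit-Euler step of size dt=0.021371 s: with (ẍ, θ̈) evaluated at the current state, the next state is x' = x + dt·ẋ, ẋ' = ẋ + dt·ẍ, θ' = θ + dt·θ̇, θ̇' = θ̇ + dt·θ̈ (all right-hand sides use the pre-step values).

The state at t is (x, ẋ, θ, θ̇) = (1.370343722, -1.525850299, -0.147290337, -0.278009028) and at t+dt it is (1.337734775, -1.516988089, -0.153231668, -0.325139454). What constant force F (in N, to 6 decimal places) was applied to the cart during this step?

F = 0.329208 N

ẍ = (ẋ'−ẋ)/dt = (-1.516988089−-1.525850299)/0.021371 = 0.414684
θ̈ = (θ̇'−θ̇)/dt = (-0.325139454−-0.278009028)/0.021371 = -2.205345
sinθ=-0.146758, cosθ=0.989172
F = (M+m)·ẍ + m·l·cosθ·θ̈ − m·l·sinθ·θ̇² = 0.534044 + -0.205906 − -0.001071 = 0.329208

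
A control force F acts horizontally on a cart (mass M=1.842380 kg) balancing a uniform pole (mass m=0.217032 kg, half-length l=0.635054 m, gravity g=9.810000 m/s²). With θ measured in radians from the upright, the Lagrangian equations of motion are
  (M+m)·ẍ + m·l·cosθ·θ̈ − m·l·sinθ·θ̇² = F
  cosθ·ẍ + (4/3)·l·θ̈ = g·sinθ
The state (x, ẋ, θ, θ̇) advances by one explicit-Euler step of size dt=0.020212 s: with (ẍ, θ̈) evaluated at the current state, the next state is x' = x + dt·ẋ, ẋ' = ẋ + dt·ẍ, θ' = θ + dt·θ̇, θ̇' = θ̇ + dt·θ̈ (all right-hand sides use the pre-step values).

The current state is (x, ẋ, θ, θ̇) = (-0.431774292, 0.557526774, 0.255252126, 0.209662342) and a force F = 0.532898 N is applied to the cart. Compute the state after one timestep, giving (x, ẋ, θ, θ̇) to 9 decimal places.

sinθ=0.252489374, cosθ=0.967599667
temp = (F + m·l·θ̇²·sinθ)/(M+m) = (0.532898 + 0.001529743)/2.059412 = 0.259505015
θ̈ = (g·sinθ − cosθ·temp)/(l·(4/3 − m·cos²θ/(M+m))) = 2.838772048
ẍ = temp − m·l·θ̈·cosθ/(M+m) = 0.075674578
Euler: x'=-0.431774292+0.020212·0.557526774=-0.420505561, ẋ'=0.557526774+0.020212·0.075674578=0.559056309
       θ'=0.255252126+0.020212·0.209662342=0.259489821, θ̇'=0.209662342+0.020212·2.838772048=0.267039603

(-0.420505561, 0.559056309, 0.259489821, 0.267039603)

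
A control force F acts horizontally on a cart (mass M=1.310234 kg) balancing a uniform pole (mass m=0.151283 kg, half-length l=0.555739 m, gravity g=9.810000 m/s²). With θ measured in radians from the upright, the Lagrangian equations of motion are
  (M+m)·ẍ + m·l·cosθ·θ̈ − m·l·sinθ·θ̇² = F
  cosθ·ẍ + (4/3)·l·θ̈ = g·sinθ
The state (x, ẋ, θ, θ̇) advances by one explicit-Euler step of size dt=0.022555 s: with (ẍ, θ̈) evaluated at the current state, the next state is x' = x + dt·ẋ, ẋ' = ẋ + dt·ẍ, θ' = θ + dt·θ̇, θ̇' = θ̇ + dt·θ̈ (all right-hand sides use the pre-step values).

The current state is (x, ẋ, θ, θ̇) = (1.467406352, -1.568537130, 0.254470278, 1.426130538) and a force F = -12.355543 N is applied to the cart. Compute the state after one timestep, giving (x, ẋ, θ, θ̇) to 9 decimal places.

(1.432027997, -1.777964003, 0.286636652, 1.774831359)

sinθ=0.251732781, cosθ=0.967796780
temp = (F + m·l·θ̇²·sinθ)/(M+m) = (-12.355543 + 0.043044665)/1.461517 = -8.424464672
θ̈ = (g·sinθ − cosθ·temp)/(l·(4/3 − m·cos²θ/(M+m))) = 15.460023085
ẍ = temp − m·l·θ̈·cosθ/(M+m) = -9.285163959
Euler: x'=1.467406352+0.022555·-1.568537130=1.432027997, ẋ'=-1.568537130+0.022555·-9.285163959=-1.777964003
       θ'=0.254470278+0.022555·1.426130538=0.286636652, θ̇'=1.426130538+0.022555·15.460023085=1.774831359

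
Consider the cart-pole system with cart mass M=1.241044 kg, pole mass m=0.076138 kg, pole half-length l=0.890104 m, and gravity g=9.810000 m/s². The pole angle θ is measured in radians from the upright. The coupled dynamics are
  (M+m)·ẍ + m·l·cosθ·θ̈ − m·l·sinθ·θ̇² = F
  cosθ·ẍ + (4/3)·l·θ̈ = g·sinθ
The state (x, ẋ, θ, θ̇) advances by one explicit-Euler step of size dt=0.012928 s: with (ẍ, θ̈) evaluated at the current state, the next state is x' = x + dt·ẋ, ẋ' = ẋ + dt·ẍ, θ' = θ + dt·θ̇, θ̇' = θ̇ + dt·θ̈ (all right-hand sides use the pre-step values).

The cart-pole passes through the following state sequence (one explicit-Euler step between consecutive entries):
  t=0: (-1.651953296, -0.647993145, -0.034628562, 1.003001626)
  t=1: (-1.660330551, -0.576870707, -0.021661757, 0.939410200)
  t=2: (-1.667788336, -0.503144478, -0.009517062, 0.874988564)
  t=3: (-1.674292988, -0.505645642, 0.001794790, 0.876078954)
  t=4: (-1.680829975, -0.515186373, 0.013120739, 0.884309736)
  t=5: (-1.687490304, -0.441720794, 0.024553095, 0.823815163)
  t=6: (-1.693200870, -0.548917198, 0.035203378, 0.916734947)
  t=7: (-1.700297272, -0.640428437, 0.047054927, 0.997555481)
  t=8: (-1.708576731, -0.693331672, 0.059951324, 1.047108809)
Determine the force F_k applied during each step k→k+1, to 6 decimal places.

F_0 = 6.915583 N
F_1 = 7.175335 N
F_2 = -0.248624 N
F_3 = -0.929013 N
F_4 = 7.167322 N
F_5 = -10.435986 N
F_6 = -8.902305 N
F_7 = -5.133791 N

step 0→1:
  ẍ = (ẋ'−ẋ)/dt = (-0.576870707−-0.647993145)/0.012928 = 5.501426
  θ̈ = (θ̇'−θ̇)/dt = (0.939410200−1.003001626)/0.012928 = -4.918891
  sinθ=-0.034622, cosθ=0.999400
  F = (M+m)·ẍ + m·l·cosθ·θ̈ − m·l·sinθ·θ̇² = 7.246380 + -0.333157 − -0.002360 = 6.915583
step 1→2:
  ẍ = (ẋ'−ẋ)/dt = (-0.503144478−-0.576870707)/0.012928 = 5.702833
  θ̈ = (θ̇'−θ̇)/dt = (0.874988564−0.939410200)/0.012928 = -4.983109
  sinθ=-0.021660, cosθ=0.999765
  F = (M+m)·ẍ + m·l·cosθ·θ̈ − m·l·sinθ·θ̇² = 7.511669 + -0.337630 − -0.001295 = 7.175335
step 2→3:
  ẍ = (ẋ'−ẋ)/dt = (-0.505645642−-0.503144478)/0.012928 = -0.193469
  θ̈ = (θ̇'−θ̇)/dt = (0.876078954−0.874988564)/0.012928 = 0.084343
  sinθ=-0.009517, cosθ=0.999955
  F = (M+m)·ẍ + m·l·cosθ·θ̈ − m·l·sinθ·θ̇² = -0.254834 + 0.005716 − -0.000494 = -0.248624
step 3→4:
  ẍ = (ẋ'−ẋ)/dt = (-0.515186373−-0.505645642)/0.012928 = -0.737990
  θ̈ = (θ̇'−θ̇)/dt = (0.884309736−0.876078954)/0.012928 = 0.636663
  sinθ=0.001795, cosθ=0.999998
  F = (M+m)·ẍ + m·l·cosθ·θ̈ − m·l·sinθ·θ̇² = -0.972067 + 0.043147 − 0.000093 = -0.929013
step 4→5:
  ẍ = (ẋ'−ẋ)/dt = (-0.441720794−-0.515186373)/0.012928 = 5.682672
  θ̈ = (θ̇'−θ̇)/dt = (0.823815163−0.884309736)/0.012928 = -4.679345
  sinθ=0.013120, cosθ=0.999914
  F = (M+m)·ẍ + m·l·cosθ·θ̈ − m·l·sinθ·θ̇² = 7.485113 + -0.317095 − 0.000695 = 7.167322
step 5→6:
  ẍ = (ẋ'−ẋ)/dt = (-0.548917198−-0.441720794)/0.012928 = -8.291801
  θ̈ = (θ̇'−θ̇)/dt = (0.916734947−0.823815163)/0.012928 = 7.187483
  sinθ=0.024551, cosθ=0.999699
  F = (M+m)·ẍ + m·l·cosθ·θ̈ − m·l·sinθ·θ̇² = -10.921811 + 0.486954 − 0.001129 = -10.435986
step 6→7:
  ẍ = (ẋ'−ẋ)/dt = (-0.640428437−-0.548917198)/0.012928 = -7.078530
  θ̈ = (θ̇'−θ̇)/dt = (0.997555481−0.916734947)/0.012928 = 6.251588
  sinθ=0.035196, cosθ=0.999380
  F = (M+m)·ẍ + m·l·cosθ·θ̈ − m·l·sinθ·θ̇² = -9.323713 + 0.423412 − 0.002005 = -8.902305
step 7→8:
  ẍ = (ẋ'−ẋ)/dt = (-0.693331672−-0.640428437)/0.012928 = -4.092144
  θ̈ = (θ̇'−θ̇)/dt = (1.047108809−0.997555481)/0.012928 = 3.833024
  sinθ=0.047038, cosθ=0.998893
  F = (M+m)·ẍ + m·l·cosθ·θ̈ − m·l·sinθ·θ̇² = -5.390098 + 0.259479 − 0.003172 = -5.133791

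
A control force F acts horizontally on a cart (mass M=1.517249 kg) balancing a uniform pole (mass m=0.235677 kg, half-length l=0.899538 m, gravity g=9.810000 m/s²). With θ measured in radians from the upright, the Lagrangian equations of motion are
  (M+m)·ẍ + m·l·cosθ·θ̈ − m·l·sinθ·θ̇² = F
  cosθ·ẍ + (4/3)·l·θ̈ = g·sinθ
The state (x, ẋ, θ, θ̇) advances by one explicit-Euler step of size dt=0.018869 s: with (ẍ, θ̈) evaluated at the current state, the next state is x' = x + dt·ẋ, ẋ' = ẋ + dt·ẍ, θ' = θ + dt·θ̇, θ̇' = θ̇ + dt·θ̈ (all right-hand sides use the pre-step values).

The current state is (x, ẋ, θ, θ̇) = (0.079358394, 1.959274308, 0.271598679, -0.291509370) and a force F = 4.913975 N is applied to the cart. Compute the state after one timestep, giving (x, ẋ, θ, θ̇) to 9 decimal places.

sinθ=0.268271855, cosθ=0.963343247
temp = (F + m·l·θ̇²·sinθ)/(M+m) = (4.913975 + 0.004833001)/1.752926 = 2.806055704
θ̈ = (g·sinθ − cosθ·temp)/(l·(4/3 − m·cos²θ/(M+m))) = -0.065720549
ẍ = temp − m·l·θ̈·cosθ/(M+m) = 2.813712646
Euler: x'=0.079358394+0.018869·1.959274308=0.116327941, ẋ'=1.959274308+0.018869·2.813712646=2.012366252
       θ'=0.271598679+0.018869·-0.291509370=0.266098189, θ̇'=-0.291509370+0.018869·-0.065720549=-0.292749451

(0.116327941, 2.012366252, 0.266098189, -0.292749451)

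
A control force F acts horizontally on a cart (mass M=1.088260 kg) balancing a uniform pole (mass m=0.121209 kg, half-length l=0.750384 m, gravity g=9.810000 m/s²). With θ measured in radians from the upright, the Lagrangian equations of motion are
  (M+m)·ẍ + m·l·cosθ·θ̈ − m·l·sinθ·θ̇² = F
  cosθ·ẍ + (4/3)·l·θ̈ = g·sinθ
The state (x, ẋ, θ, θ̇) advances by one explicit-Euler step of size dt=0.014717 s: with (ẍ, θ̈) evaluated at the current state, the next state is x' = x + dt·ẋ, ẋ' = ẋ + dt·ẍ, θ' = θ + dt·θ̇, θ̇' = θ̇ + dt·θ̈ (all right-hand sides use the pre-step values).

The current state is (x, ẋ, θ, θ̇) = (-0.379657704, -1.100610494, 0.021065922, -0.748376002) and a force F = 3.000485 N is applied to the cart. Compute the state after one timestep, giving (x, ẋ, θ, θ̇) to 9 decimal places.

(-0.395855389, -1.061367307, 0.010052072, -0.784550819)

sinθ=0.021064364, cosθ=0.999778122
temp = (F + m·l·θ̇²·sinθ)/(M+m) = (3.000485 + 0.001073017)/1.209469 = 2.481715544
θ̈ = (g·sinθ − cosθ·temp)/(l·(4/3 − m·cos²θ/(M+m))) = -2.458029256
ẍ = temp − m·l·θ̈·cosθ/(M+m) = 2.666520821
Euler: x'=-0.379657704+0.014717·-1.100610494=-0.395855389, ẋ'=-1.100610494+0.014717·2.666520821=-1.061367307
       θ'=0.021065922+0.014717·-0.748376002=0.010052072, θ̇'=-0.748376002+0.014717·-2.458029256=-0.784550819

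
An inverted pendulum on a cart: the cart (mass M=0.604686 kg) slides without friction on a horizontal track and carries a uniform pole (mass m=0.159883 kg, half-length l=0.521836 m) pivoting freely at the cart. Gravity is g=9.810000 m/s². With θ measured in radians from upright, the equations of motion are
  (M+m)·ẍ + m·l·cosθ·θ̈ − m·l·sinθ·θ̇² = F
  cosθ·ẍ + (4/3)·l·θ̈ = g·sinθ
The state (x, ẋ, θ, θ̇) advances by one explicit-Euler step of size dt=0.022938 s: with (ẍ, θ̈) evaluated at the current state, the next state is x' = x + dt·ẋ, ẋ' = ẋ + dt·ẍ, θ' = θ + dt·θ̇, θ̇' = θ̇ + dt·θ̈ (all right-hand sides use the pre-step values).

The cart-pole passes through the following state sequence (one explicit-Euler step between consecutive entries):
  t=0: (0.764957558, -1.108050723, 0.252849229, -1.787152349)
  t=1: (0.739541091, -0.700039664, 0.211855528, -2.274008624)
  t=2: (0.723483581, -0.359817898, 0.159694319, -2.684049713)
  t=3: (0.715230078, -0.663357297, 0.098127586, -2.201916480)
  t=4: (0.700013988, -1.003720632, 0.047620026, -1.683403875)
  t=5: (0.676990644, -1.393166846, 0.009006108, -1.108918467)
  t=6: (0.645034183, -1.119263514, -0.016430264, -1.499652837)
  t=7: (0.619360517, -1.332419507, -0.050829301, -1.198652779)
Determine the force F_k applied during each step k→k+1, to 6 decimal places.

step 0→1:
  ẍ = (ẋ'−ẋ)/dt = (-0.700039664−-1.108050723)/0.022938 = 17.787560
  θ̈ = (θ̇'−θ̇)/dt = (-2.274008624−-1.787152349)/0.022938 = -21.224879
  sinθ=0.250164, cosθ=0.968204
  F = (M+m)·ẍ + m·l·cosθ·θ̈ − m·l·sinθ·θ̇² = 13.599817 + -1.714542 − 0.066663 = 11.818612
step 1→2:
  ẍ = (ẋ'−ẋ)/dt = (-0.359817898−-0.700039664)/0.022938 = 14.832233
  θ̈ = (θ̇'−θ̇)/dt = (-2.684049713−-2.274008624)/0.022938 = -17.876061
  sinθ=0.210274, cosθ=0.977642
  F = (M+m)·ẍ + m·l·cosθ·θ̈ − m·l·sinθ·θ̇² = 11.340266 + -1.458103 − 0.090721 = 9.791442
step 2→3:
  ẍ = (ẋ'−ẋ)/dt = (-0.663357297−-0.359817898)/0.022938 = -13.233037
  θ̈ = (θ̇'−θ̇)/dt = (-2.201916480−-2.684049713)/0.022938 = 21.018974
  sinθ=0.159016, cosθ=0.987276
  F = (M+m)·ẍ + m·l·cosθ·θ̈ − m·l·sinθ·θ̇² = -10.117570 + 1.731356 − 0.095578 = -8.481792
step 3→4:
  ẍ = (ẋ'−ẋ)/dt = (-1.003720632−-0.663357297)/0.022938 = -14.838405
  θ̈ = (θ̇'−θ̇)/dt = (-1.683403875−-2.201916480)/0.022938 = 22.604961
  sinθ=0.097970, cosθ=0.995189
  F = (M+m)·ẍ + m·l·cosθ·θ̈ − m·l·sinθ·θ̇² = -11.344985 + 1.876920 − 0.039631 = -9.507695
step 4→5:
  ẍ = (ẋ'−ẋ)/dt = (-1.393166846−-1.003720632)/0.022938 = -16.978211
  θ̈ = (θ̇'−θ̇)/dt = (-1.108918467−-1.683403875)/0.022938 = 25.045139
  sinθ=0.047602, cosθ=0.998866
  F = (M+m)·ẍ + m·l·cosθ·θ̈ − m·l·sinθ·θ̇² = -12.981014 + 2.087215 − 0.011255 = -10.905054
step 5→6:
  ẍ = (ẋ'−ẋ)/dt = (-1.119263514−-1.393166846)/0.022938 = 11.941029
  θ̈ = (θ̇'−θ̇)/dt = (-1.499652837−-1.108918467)/0.022938 = -17.034370
  sinθ=0.009006, cosθ=0.999959
  F = (M+m)·ẍ + m·l·cosθ·θ̈ − m·l·sinθ·θ̇² = 9.129741 + -1.421166 − 0.000924 = 7.707651
step 6→7:
  ẍ = (ẋ'−ẋ)/dt = (-1.332419507−-1.119263514)/0.022938 = -9.292702
  θ̈ = (θ̇'−θ̇)/dt = (-1.198652779−-1.499652837)/0.022938 = 13.122332
  sinθ=-0.016430, cosθ=0.999865
  F = (M+m)·ẍ + m·l·cosθ·θ̈ − m·l·sinθ·θ̇² = -7.104912 + 1.094684 − -0.003083 = -6.007145

F_0 = 11.818612 N
F_1 = 9.791442 N
F_2 = -8.481792 N
F_3 = -9.507695 N
F_4 = -10.905054 N
F_5 = 7.707651 N
F_6 = -6.007145 N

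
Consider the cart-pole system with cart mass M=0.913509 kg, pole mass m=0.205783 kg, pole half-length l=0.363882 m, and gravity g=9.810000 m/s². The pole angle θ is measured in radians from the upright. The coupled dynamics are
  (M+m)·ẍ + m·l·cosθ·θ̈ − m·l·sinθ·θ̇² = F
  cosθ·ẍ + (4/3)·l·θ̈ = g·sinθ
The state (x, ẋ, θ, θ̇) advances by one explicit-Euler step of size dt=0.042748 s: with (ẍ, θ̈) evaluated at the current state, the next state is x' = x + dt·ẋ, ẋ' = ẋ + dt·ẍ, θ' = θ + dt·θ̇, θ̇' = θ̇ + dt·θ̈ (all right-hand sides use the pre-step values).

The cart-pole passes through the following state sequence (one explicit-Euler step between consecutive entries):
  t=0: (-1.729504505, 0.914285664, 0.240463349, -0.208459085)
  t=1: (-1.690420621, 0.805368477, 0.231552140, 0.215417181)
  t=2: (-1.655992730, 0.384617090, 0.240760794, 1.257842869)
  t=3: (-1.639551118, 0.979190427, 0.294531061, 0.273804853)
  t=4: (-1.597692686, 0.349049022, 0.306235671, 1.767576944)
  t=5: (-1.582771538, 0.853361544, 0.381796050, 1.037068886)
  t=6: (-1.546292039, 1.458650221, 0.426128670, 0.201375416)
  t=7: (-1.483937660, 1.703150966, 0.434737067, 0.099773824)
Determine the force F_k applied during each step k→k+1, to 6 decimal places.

F_0 = -2.131476 N
F_1 = -9.240278 N
F_2 = 13.865758 N
F_3 = -13.997001 N
F_4 = 11.914053 N
F_5 = 14.460103 N
F_6 = 6.238571 N

step 0→1:
  ẍ = (ẋ'−ẋ)/dt = (0.805368477−0.914285664)/0.042748 = -2.547890
  θ̈ = (θ̇'−θ̇)/dt = (0.215417181−-0.208459085)/0.042748 = 9.915698
  sinθ=0.238153, cosθ=0.971228
  F = (M+m)·ẍ + m·l·cosθ·θ̈ − m·l·sinθ·θ̇² = -2.851833 + 0.721131 − 0.000775 = -2.131476
step 1→2:
  ẍ = (ẋ'−ẋ)/dt = (0.384617090−0.805368477)/0.042748 = -9.842598
  θ̈ = (θ̇'−θ̇)/dt = (1.257842869−0.215417181)/0.042748 = 24.385367
  sinθ=0.229489, cosθ=0.973311
  F = (M+m)·ẍ + m·l·cosθ·θ̈ − m·l·sinθ·θ̇² = -11.016741 + 1.777261 − 0.000797 = -9.240278
step 2→3:
  ẍ = (ẋ'−ẋ)/dt = (0.979190427−0.384617090)/0.042748 = 13.908799
  θ̈ = (θ̇'−θ̇)/dt = (0.273804853−1.257842869)/0.042748 = -23.019510
  sinθ=0.238442, cosθ=0.971157
  F = (M+m)·ẍ + m·l·cosθ·θ̈ − m·l·sinθ·θ̇² = 15.568007 + -1.674000 − 0.028249 = 13.865758
step 3→4:
  ẍ = (ẋ'−ẋ)/dt = (0.349049022−0.979190427)/0.042748 = -14.740839
  θ̈ = (θ̇'−θ̇)/dt = (1.767576944−0.273804853)/0.042748 = 34.943672
  sinθ=0.290291, cosθ=0.956938
  F = (M+m)·ẍ + m·l·cosθ·θ̈ − m·l·sinθ·θ̇² = -16.499304 + 2.503932 − 0.001630 = -13.997001
step 4→5:
  ẍ = (ẋ'−ẋ)/dt = (0.853361544−0.349049022)/0.042748 = 11.797336
  θ̈ = (θ̇'−θ̇)/dt = (1.037068886−1.767576944)/0.042748 = -17.088707
  sinθ=0.301472, cosθ=0.953475
  F = (M+m)·ẍ + m·l·cosθ·θ̈ − m·l·sinθ·θ̇² = 13.204664 + -1.220081 − 0.070530 = 11.914053
step 5→6:
  ẍ = (ẋ'−ẋ)/dt = (1.458650221−0.853361544)/0.042748 = 14.159462
  θ̈ = (θ̇'−θ̇)/dt = (0.201375416−1.037068886)/0.042748 = -19.549300
  sinθ=0.372588, cosθ=0.927997
  F = (M+m)·ẍ + m·l·cosθ·θ̈ − m·l·sinθ·θ̇² = 15.848572 + -1.358463 − 0.030006 = 14.460103
step 6→7:
  ẍ = (ẋ'−ẋ)/dt = (1.703150966−1.458650221)/0.042748 = 5.719583
  θ̈ = (θ̇'−θ̇)/dt = (0.099773824−0.201375416)/0.042748 = -2.376757
  sinθ=0.413349, cosθ=0.910573
  F = (M+m)·ẍ + m·l·cosθ·θ̈ − m·l·sinθ·θ̇² = 6.401884 + -0.162058 − 0.001255 = 6.238571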